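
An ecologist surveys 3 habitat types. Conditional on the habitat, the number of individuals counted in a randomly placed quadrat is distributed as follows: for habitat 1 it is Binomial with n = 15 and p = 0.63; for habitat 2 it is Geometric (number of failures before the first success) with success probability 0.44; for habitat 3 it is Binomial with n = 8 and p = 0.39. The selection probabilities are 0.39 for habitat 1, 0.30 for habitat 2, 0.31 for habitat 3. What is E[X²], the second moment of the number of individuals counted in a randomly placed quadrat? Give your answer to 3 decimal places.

For each component E[X²] = Var + (mean)², giving 1: 92.799; 2: 4.5124; 3: 11.6376.
Overall E[X²] = 0.39·92.799 + 0.3·4.5124 + 0.31·11.6376 = 41.153.

41.153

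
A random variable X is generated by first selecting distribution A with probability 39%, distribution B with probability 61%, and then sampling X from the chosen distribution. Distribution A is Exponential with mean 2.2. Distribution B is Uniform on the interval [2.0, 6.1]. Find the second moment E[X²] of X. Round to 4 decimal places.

14.6352

For each component E[X²] = Var + (mean)², giving A: 9.68; B: 17.8033.
Overall E[X²] = 0.39·9.68 + 0.61·17.8033 = 14.6352.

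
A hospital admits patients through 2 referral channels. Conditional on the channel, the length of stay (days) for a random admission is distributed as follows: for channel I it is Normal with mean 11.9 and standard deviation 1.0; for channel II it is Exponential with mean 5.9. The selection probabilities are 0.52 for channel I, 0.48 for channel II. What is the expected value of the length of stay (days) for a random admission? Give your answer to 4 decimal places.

Component means — I: 11.9; II: 5.9.
E[X] = 0.52·11.9 + 0.48·5.9 = 9.02.

9.0200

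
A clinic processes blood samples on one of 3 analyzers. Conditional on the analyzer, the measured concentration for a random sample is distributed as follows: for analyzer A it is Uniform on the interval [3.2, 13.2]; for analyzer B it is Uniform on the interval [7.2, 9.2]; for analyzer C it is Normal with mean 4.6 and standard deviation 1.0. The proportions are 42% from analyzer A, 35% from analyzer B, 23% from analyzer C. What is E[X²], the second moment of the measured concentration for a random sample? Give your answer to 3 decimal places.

60.488

For each component E[X²] = Var + (mean)², giving A: 75.5733; B: 67.5733; C: 22.16.
Overall E[X²] = 0.42·75.5733 + 0.35·67.5733 + 0.23·22.16 = 60.4883.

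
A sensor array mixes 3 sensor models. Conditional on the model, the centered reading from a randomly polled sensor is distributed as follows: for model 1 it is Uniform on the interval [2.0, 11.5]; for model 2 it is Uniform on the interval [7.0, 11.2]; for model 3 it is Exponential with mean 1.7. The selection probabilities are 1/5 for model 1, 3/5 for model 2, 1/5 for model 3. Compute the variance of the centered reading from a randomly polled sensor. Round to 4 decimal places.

Per component, 1: μ=6.75, E[X²]=53.0833; 2: μ=9.1, E[X²]=84.28; 3: μ=1.7, E[X²]=5.78.
E[X] = 0.2·6.75 + 0.6·9.1 + 0.2·1.7 = 7.15.
E[X²] = 0.2·53.0833 + 0.6·84.28 + 0.2·5.78 = 62.3407.
Var(X) = E[X²] − (E[X])² = 62.3407 − 51.1225 = 11.2182.

11.2182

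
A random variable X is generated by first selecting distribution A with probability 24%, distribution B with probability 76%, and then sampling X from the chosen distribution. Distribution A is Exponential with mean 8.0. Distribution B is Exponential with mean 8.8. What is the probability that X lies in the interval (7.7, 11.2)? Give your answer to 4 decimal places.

Conditional on each component, P(7.7 < X < 11.2): A: 0.13534; B: 0.136795.
By total probability, P(7.7 < X < 11.2) = 0.24·0.13534 + 0.76·0.136795 = 0.136446.

0.1364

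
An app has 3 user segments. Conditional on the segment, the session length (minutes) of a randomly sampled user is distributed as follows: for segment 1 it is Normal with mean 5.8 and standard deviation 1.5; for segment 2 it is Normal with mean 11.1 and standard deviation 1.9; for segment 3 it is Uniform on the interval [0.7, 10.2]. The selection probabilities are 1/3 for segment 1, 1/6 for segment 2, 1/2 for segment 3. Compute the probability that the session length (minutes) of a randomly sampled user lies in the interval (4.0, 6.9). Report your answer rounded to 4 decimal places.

Conditional on each segment, P(4.0 < X < 6.9): 1: 0.653253; 2: 0.0134412; 3: 0.305263.
By total probability, P(4.0 < X < 6.9) = 0.333333·0.653253 + 0.166667·0.0134412 + 0.5·0.305263 = 0.372623.

0.3726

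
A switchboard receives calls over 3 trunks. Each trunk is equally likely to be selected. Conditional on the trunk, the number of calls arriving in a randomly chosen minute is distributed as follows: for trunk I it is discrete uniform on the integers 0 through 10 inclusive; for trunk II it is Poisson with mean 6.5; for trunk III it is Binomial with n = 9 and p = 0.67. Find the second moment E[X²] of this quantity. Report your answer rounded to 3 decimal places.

For each component E[X²] = Var + (mean)², giving I: 35; II: 48.75; III: 38.3508.
Overall E[X²] = 0.333333·35 + 0.333333·48.75 + 0.333333·38.3508 = 40.7003.

40.700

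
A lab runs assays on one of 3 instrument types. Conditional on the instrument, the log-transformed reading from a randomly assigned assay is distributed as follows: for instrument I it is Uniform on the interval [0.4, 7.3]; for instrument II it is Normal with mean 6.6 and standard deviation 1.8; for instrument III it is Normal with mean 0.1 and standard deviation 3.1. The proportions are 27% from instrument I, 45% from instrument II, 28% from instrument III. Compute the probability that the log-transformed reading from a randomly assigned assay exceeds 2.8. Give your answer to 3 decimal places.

0.672

Conditional on each instrument, P(X > 2.8): I: 0.652174; II: 0.982619; III: 0.191886.
By total probability, P(X > 2.8) = 0.27·0.652174 + 0.45·0.982619 + 0.28·0.191886 = 0.671993.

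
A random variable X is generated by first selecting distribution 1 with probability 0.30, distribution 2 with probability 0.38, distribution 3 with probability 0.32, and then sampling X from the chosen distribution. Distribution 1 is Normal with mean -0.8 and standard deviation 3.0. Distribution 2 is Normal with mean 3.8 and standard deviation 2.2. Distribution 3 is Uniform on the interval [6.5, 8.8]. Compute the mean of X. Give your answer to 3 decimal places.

Component means — 1: -0.8; 2: 3.8; 3: 7.65.
E[X] = 0.3·-0.8 + 0.38·3.8 + 0.32·7.65 = 3.652.

3.652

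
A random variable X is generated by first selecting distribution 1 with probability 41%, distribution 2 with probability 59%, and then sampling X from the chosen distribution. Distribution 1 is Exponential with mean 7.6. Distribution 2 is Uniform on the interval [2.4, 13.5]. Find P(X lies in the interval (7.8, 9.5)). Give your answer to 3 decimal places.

Conditional on each component, P(7.8 < X < 9.5): 1: 0.0718199; 2: 0.153153.
By total probability, P(7.8 < X < 9.5) = 0.41·0.0718199 + 0.59·0.153153 = 0.119807.

0.120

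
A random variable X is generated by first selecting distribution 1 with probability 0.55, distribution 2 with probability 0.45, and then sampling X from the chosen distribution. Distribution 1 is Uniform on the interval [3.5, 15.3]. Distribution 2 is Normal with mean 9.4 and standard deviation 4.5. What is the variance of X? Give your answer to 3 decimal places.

15.494

Per component, 1: μ=9.4, E[X²]=99.9633; 2: μ=9.4, E[X²]=108.61.
E[X] = 0.55·9.4 + 0.45·9.4 = 9.4.
E[X²] = 0.55·99.9633 + 0.45·108.61 = 103.854.
Var(X) = E[X²] − (E[X])² = 103.854 − 88.36 = 15.4943.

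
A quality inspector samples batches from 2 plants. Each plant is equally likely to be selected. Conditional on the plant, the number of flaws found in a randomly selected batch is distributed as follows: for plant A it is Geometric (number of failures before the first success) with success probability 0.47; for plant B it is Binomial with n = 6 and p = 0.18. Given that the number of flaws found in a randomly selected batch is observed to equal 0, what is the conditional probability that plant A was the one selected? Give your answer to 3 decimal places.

0.607

Likelihoods P(X=0 | ·): A: 0.47; B: 0.304007.
Posterior ∝ prior × likelihood. Numerator for A: 0.5·0.47 = 0.235.
Normalizing constant: 0.5·0.47 + 0.5·0.304007 = 0.387003.
P(A | observation) = 0.235 / 0.387003 = 0.60723.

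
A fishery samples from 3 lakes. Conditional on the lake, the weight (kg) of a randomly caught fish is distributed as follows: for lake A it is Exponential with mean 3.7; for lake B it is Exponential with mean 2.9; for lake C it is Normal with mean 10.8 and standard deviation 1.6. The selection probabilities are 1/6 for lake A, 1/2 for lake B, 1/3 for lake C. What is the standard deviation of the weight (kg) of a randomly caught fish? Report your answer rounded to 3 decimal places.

Per component, A: μ=3.7, E[X²]=27.38; B: μ=2.9, E[X²]=16.82; C: μ=10.8, E[X²]=119.2.
E[X] = 0.166667·3.7 + 0.5·2.9 + 0.333333·10.8 = 5.66667.
E[X²] = 0.166667·27.38 + 0.5·16.82 + 0.333333·119.2 = 52.7067.
Var(X) = E[X²] − (E[X])² = 52.7067 − 32.1111 = 20.5956.
SD(X) = √20.5956 = 4.53823.

4.538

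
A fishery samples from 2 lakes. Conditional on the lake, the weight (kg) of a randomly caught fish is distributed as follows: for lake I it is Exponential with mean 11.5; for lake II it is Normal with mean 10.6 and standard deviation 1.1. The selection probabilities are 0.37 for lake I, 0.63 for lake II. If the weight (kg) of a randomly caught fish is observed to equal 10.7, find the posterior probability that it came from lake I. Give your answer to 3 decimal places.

Likelihoods f(10.7 | ·): I: 0.0342941; II: 0.361179.
Posterior ∝ prior × likelihood. Numerator for I: 0.37·0.0342941 = 0.0126888.
Normalizing constant: 0.37·0.0342941 + 0.63·0.361179 = 0.240232.
P(I | observation) = 0.0126888 / 0.240232 = 0.0528191.

0.053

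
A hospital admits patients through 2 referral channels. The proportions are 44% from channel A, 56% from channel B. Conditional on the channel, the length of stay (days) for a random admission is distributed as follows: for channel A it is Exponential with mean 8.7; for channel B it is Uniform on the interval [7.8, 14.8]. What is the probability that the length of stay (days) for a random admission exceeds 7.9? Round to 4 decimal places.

Conditional on each channel, P(X > 7.9): A: 0.403312; B: 0.985714.
By total probability, P(X > 7.9) = 0.44·0.403312 + 0.56·0.985714 = 0.729457.

0.7295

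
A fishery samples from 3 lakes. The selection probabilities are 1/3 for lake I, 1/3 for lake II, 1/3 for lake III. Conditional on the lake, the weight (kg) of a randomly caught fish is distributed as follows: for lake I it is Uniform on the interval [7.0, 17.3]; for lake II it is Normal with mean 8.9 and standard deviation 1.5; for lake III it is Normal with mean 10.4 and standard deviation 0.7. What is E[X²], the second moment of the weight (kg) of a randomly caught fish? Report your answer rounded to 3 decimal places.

For each component E[X²] = Var + (mean)², giving I: 156.463; II: 81.46; III: 108.65.
Overall E[X²] = 0.333333·156.463 + 0.333333·81.46 + 0.333333·108.65 = 115.524.

115.524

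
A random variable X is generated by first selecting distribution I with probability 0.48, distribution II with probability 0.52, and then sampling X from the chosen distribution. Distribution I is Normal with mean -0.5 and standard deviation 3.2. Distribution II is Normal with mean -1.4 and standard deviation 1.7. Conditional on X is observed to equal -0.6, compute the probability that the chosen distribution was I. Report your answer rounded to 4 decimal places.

0.3538

Likelihoods f(-0.6 | ·): I: 0.124609; II: 0.210074.
Posterior ∝ prior × likelihood. Numerator for I: 0.48·0.124609 = 0.0598121.
Normalizing constant: 0.48·0.124609 + 0.52·0.210074 = 0.169051.
P(I | observation) = 0.0598121 / 0.169051 = 0.353812.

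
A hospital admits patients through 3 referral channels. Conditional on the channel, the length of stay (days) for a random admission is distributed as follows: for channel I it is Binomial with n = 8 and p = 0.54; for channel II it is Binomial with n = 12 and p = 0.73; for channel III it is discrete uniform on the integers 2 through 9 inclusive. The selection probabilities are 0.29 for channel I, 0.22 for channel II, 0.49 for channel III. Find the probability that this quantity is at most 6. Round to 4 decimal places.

Conditional on each channel, P(X ≤ 6): I: 0.943497; II: 0.0760489; III: 0.625.
By total probability, P(X ≤ 6) = 0.29·0.943497 + 0.22·0.0760489 + 0.49·0.625 = 0.596595.

0.5966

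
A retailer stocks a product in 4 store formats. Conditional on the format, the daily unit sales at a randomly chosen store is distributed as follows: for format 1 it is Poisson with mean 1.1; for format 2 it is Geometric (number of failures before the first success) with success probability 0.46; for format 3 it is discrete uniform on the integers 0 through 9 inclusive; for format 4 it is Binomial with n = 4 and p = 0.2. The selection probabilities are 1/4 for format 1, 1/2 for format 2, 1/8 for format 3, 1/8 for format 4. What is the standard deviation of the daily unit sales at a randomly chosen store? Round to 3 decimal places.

Per component, 1: μ=1.1, E[X²]=2.31; 2: μ=1.17391, E[X²]=3.93006; 3: μ=4.5, E[X²]=28.5; 4: μ=0.8, E[X²]=1.28.
E[X] = 0.25·1.1 + 0.5·1.17391 + 0.125·4.5 + 0.125·0.8 = 1.52446.
E[X²] = 0.25·2.31 + 0.5·3.93006 + 0.125·28.5 + 0.125·1.28 = 6.26503.
Var(X) = E[X²] − (E[X])² = 6.26503 − 2.32397 = 3.94106.
SD(X) = √3.94106 = 1.98521.

1.985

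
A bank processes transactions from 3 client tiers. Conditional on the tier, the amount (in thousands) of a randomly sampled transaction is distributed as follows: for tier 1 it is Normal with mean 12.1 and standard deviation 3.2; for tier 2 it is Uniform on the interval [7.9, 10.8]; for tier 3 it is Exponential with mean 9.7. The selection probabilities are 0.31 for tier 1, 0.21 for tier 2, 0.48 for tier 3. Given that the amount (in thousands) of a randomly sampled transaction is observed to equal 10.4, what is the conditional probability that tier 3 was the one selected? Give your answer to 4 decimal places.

0.1378

Likelihoods f(10.4 | ·): 1: 0.108262; 2: 0.344828; 3: 0.0352852.
Posterior ∝ prior × likelihood. Numerator for 3: 0.48·0.0352852 = 0.0169369.
Normalizing constant: 0.31·0.108262 + 0.21·0.344828 + 0.48·0.0352852 = 0.122912.
P(3 | observation) = 0.0169369 / 0.122912 = 0.137797.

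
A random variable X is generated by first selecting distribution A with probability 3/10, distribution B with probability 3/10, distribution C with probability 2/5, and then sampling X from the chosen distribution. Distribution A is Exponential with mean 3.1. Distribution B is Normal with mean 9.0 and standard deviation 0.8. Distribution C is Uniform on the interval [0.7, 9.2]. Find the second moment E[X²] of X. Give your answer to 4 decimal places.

42.4673

For each component E[X²] = Var + (mean)², giving A: 19.22; B: 81.64; C: 30.5233.
Overall E[X²] = 0.3·19.22 + 0.3·81.64 + 0.4·30.5233 = 42.4673.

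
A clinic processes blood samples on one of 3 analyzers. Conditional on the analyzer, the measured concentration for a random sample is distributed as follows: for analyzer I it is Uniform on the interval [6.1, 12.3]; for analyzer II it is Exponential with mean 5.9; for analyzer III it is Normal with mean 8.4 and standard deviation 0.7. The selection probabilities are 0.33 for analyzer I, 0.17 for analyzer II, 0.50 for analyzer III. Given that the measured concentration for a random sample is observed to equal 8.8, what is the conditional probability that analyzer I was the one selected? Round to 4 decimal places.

Likelihoods f(8.8 | ·): I: 0.16129; II: 0.0381405; III: 0.484068.
Posterior ∝ prior × likelihood. Numerator for I: 0.33·0.16129 = 0.0532258.
Normalizing constant: 0.33·0.16129 + 0.17·0.0381405 + 0.5·0.484068 = 0.301744.
P(I | observation) = 0.0532258 / 0.301744 = 0.176394.

0.1764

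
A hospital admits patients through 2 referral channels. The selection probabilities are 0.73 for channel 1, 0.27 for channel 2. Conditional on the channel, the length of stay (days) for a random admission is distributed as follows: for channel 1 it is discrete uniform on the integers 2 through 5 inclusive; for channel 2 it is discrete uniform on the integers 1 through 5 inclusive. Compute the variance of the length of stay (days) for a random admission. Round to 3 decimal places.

1.502

Per component, 1: μ=3.5, E[X²]=13.5; 2: μ=3, E[X²]=11.
E[X] = 0.73·3.5 + 0.27·3 = 3.365.
E[X²] = 0.73·13.5 + 0.27·11 = 12.825.
Var(X) = E[X²] − (E[X])² = 12.825 − 11.3232 = 1.50178.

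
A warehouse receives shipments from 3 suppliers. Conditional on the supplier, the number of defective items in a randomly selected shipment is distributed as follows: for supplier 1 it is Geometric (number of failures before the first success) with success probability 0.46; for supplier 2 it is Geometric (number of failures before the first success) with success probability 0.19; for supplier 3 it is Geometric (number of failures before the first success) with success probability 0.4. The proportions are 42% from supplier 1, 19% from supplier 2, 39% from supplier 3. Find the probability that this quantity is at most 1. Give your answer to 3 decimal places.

0.612

Conditional on each supplier, P(X ≤ 1): 1: 0.7084; 2: 0.3439; 3: 0.64.
By total probability, P(X ≤ 1) = 0.42·0.7084 + 0.19·0.3439 + 0.39·0.64 = 0.612469.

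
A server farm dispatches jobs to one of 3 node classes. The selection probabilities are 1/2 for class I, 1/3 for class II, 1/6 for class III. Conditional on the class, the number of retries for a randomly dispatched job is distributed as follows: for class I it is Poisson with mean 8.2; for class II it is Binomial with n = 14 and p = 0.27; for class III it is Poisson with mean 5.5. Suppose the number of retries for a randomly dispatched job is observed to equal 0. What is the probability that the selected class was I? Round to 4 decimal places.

Likelihoods P(X=0 | ·): I: 0.000274654; II: 0.0122045; III: 0.00408677.
Posterior ∝ prior × likelihood. Numerator for I: 0.5·0.000274654 = 0.000137327.
Normalizing constant: 0.5·0.000274654 + 0.333333·0.0122045 + 0.166667·0.00408677 = 0.00488662.
P(I | observation) = 0.000137327 / 0.00488662 = 0.0281026.

0.0281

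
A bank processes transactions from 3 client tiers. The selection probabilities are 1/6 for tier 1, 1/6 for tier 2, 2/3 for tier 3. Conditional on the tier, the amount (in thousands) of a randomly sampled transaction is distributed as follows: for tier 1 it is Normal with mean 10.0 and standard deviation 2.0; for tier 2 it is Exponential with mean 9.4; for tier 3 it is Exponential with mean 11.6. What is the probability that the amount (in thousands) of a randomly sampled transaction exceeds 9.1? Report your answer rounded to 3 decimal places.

Conditional on each tier, P(X > 9.1): 1: 0.673645; 2: 0.37981; 3: 0.456356.
By total probability, P(X > 9.1) = 0.166667·0.673645 + 0.166667·0.37981 + 0.666667·0.456356 = 0.479813.

0.480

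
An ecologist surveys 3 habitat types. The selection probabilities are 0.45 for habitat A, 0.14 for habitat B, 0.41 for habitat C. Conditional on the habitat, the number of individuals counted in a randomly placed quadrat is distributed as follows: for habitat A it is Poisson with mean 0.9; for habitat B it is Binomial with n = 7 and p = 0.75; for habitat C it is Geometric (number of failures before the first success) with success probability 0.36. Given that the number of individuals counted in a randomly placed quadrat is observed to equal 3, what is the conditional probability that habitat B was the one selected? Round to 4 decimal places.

Likelihoods P(X=3 | ·): A: 0.0493982; B: 0.0576782; C: 0.0943718.
Posterior ∝ prior × likelihood. Numerator for B: 0.14·0.0576782 = 0.00807495.
Normalizing constant: 0.45·0.0493982 + 0.14·0.0576782 + 0.41·0.0943718 = 0.0689966.
P(B | observation) = 0.00807495 / 0.0689966 = 0.117034.

0.1170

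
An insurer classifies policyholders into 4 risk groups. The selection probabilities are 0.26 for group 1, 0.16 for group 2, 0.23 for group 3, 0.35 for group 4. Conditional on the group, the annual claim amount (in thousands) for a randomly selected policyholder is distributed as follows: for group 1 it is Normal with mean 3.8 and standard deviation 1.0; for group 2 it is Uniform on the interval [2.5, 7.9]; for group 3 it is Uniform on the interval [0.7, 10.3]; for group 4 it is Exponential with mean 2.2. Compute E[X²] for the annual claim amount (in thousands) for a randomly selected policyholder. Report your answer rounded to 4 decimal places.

For each component E[X²] = Var + (mean)², giving 1: 15.44; 2: 29.47; 3: 37.93; 4: 9.68.
Overall E[X²] = 0.26·15.44 + 0.16·29.47 + 0.23·37.93 + 0.35·9.68 = 20.8415.

20.8415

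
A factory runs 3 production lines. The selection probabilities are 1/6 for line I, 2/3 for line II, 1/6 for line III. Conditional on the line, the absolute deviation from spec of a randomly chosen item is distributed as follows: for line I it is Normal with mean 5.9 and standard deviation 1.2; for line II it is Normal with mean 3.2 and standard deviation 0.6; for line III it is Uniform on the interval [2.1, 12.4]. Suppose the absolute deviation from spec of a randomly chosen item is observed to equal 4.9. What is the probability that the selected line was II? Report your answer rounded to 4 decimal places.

Likelihoods f(4.9 | ·): I: 0.234927; II: 0.0120102; III: 0.0970874.
Posterior ∝ prior × likelihood. Numerator for II: 0.666667·0.0120102 = 0.00800678.
Normalizing constant: 0.166667·0.234927 + 0.666667·0.0120102 + 0.166667·0.0970874 = 0.0633424.
P(II | observation) = 0.00800678 / 0.0633424 = 0.126405.

0.1264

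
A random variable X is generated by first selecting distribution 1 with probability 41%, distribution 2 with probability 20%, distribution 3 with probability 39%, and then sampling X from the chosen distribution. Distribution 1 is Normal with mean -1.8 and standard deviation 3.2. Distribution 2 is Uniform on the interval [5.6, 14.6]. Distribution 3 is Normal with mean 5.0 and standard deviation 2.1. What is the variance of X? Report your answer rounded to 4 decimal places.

Per component, 1: μ=-1.8, E[X²]=13.48; 2: μ=10.1, E[X²]=108.76; 3: μ=5, E[X²]=29.41.
E[X] = 0.41·-1.8 + 0.2·10.1 + 0.39·5 = 3.232.
E[X²] = 0.41·13.48 + 0.2·108.76 + 0.39·29.41 = 38.7487.
Var(X) = E[X²] − (E[X])² = 38.7487 − 10.4458 = 28.3029.

28.3029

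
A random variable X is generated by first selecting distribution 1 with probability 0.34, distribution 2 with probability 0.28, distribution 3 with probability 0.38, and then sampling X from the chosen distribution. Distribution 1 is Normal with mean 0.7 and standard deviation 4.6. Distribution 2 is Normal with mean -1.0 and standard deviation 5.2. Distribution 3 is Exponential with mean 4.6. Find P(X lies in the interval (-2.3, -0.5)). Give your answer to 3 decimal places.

0.086

Conditional on each component, P(-2.3 < X < -0.5): 1: 0.139952; 2: 0.137007; 3: 0.
By total probability, P(-2.3 < X < -0.5) = 0.34·0.139952 + 0.28·0.137007 + 0.38·0 = 0.0859457.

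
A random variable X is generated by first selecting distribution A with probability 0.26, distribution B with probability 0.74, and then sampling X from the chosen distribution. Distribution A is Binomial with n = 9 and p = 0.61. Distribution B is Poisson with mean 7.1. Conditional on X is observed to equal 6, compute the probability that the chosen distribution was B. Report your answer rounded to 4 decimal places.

0.6194

Likelihoods P(X=6 | ·): A: 0.256716; B: 0.1468.
Posterior ∝ prior × likelihood. Numerator for B: 0.74·0.1468 = 0.108632.
Normalizing constant: 0.26·0.256716 + 0.74·0.1468 = 0.175378.
P(B | observation) = 0.108632 / 0.175378 = 0.619417.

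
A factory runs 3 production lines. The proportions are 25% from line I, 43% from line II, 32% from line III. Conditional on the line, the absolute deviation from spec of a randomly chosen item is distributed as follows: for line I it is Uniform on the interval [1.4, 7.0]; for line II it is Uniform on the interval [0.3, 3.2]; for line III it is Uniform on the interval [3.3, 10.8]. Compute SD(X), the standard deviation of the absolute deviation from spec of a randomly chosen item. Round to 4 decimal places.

2.7595

Per component, I: μ=4.2, E[X²]=20.2533; II: μ=1.75, E[X²]=3.76333; III: μ=7.05, E[X²]=54.39.
E[X] = 0.25·4.2 + 0.43·1.75 + 0.32·7.05 = 4.0585.
E[X²] = 0.25·20.2533 + 0.43·3.76333 + 0.32·54.39 = 24.0864.
Var(X) = E[X²] − (E[X])² = 24.0864 − 16.4714 = 7.61494.
SD(X) = √7.61494 = 2.75952.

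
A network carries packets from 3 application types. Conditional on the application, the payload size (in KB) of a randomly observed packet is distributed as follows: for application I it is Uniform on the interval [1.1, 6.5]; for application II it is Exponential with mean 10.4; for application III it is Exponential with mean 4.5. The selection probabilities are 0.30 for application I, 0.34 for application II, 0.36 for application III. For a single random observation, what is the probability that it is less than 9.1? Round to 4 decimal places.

0.8106

Conditional on each application, P(X < 9.1): I: 1; II: 0.583138; III: 0.867639.
By total probability, P(X < 9.1) = 0.3·1 + 0.34·0.583138 + 0.36·0.867639 = 0.810617.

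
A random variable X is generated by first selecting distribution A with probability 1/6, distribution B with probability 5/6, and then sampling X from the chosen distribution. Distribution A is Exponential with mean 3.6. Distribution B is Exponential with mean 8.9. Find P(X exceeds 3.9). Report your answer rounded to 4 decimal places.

Conditional on each component, P(X > 3.9): A: 0.338465; B: 0.645195.
By total probability, P(X > 3.9) = 0.166667·0.338465 + 0.833333·0.645195 = 0.594074.

0.5941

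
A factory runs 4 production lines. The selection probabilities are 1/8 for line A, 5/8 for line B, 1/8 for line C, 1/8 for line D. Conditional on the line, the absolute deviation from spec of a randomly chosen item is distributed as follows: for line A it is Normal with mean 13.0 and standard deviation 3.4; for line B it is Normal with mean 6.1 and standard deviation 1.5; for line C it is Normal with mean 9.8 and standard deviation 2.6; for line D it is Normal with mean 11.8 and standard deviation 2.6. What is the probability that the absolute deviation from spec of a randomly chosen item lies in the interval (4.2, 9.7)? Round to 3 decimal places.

0.660

Conditional on each line, P(4.2 < X < 9.7): A: 0.161053; B: 0.889165; C: 0.469034; D: 0.207901.
By total probability, P(4.2 < X < 9.7) = 0.125·0.161053 + 0.625·0.889165 + 0.125·0.469034 + 0.125·0.207901 = 0.660477.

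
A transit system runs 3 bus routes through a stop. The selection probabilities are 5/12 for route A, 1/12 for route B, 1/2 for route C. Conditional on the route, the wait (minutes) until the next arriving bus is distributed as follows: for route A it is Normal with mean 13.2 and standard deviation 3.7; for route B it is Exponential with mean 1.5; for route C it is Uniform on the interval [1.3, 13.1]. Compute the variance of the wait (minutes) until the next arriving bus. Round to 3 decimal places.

Per component, A: μ=13.2, E[X²]=187.93; B: μ=1.5, E[X²]=4.5; C: μ=7.2, E[X²]=63.4433.
E[X] = 0.416667·13.2 + 0.0833333·1.5 + 0.5·7.2 = 9.225.
E[X²] = 0.416667·187.93 + 0.0833333·4.5 + 0.5·63.4433 = 110.401.
Var(X) = E[X²] − (E[X])² = 110.401 − 85.1006 = 25.3002.

25.300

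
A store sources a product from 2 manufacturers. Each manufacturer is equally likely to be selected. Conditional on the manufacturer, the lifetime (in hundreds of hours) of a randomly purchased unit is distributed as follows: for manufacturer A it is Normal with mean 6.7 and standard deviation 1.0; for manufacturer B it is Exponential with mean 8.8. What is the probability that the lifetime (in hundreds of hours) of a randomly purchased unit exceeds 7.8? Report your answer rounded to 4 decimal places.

0.2739

Conditional on each manufacturer, P(X > 7.8): A: 0.135666; B: 0.412152.
By total probability, P(X > 7.8) = 0.5·0.135666 + 0.5·0.412152 = 0.273909.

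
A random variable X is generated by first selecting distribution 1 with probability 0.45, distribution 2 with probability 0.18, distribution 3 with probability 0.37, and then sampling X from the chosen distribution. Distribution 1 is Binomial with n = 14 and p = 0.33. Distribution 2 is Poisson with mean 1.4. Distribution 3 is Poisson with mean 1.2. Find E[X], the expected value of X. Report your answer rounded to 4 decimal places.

Component means — 1: 4.62; 2: 1.4; 3: 1.2.
E[X] = 0.45·4.62 + 0.18·1.4 + 0.37·1.2 = 2.775.

2.7750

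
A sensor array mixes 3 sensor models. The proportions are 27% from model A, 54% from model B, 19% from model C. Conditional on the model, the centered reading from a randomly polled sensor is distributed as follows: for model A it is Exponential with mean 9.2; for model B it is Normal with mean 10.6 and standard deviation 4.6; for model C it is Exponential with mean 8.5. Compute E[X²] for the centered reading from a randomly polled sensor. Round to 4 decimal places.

For each component E[X²] = Var + (mean)², giving A: 169.28; B: 133.52; C: 144.5.
Overall E[X²] = 0.27·169.28 + 0.54·133.52 + 0.19·144.5 = 145.261.

145.2614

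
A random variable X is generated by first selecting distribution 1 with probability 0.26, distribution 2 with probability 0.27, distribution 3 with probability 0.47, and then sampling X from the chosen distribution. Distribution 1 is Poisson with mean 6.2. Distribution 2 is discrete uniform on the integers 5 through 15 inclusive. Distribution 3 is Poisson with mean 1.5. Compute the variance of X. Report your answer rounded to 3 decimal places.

Per component, 1: μ=6.2, E[X²]=44.64; 2: μ=10, E[X²]=110; 3: μ=1.5, E[X²]=3.75.
E[X] = 0.26·6.2 + 0.27·10 + 0.47·1.5 = 5.017.
E[X²] = 0.26·44.64 + 0.27·110 + 0.47·3.75 = 43.0689.
Var(X) = E[X²] − (E[X])² = 43.0689 − 25.1703 = 17.8986.

17.899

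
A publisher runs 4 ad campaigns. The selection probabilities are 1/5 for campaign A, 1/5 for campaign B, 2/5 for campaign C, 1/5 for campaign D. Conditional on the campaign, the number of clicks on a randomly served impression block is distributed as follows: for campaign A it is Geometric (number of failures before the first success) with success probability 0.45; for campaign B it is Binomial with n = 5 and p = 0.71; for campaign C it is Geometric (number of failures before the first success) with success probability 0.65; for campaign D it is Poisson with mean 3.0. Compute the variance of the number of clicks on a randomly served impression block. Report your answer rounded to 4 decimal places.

Per component, A: μ=1.22222, E[X²]=4.20988; B: μ=3.55, E[X²]=13.632; C: μ=0.538462, E[X²]=1.11834; D: μ=3, E[X²]=12.
E[X] = 0.2·1.22222 + 0.2·3.55 + 0.4·0.538462 + 0.2·3 = 1.76983.
E[X²] = 0.2·4.20988 + 0.2·13.632 + 0.4·1.11834 + 0.2·12 = 6.41571.
Var(X) = E[X²] − (E[X])² = 6.41571 − 3.13229 = 3.28342.

3.2834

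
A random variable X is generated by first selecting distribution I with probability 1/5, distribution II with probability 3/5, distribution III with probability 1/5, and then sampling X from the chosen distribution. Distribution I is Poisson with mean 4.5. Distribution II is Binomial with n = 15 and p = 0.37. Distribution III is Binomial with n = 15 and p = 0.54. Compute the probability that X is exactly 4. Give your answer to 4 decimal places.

Conditional on each component, P(X = 4): I: 0.189808; II: 0.15874; III: 0.0226487.
By total probability, P(X = 4) = 0.2·0.189808 + 0.6·0.15874 + 0.2·0.0226487 = 0.137735.

0.1377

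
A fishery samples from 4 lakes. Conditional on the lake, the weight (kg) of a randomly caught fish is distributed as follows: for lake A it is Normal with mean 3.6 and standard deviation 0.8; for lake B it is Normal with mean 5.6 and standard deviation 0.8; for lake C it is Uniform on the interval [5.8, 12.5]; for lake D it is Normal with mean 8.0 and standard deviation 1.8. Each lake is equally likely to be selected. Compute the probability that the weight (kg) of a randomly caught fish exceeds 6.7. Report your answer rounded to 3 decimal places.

Conditional on each lake, P(X > 6.7): A: 5.33123e-05; B: 0.0845657; C: 0.865672; D: 0.764921.
By total probability, P(X > 6.7) = 0.25·5.33123e-05 + 0.25·0.0845657 + 0.25·0.865672 + 0.25·0.764921 = 0.428803.

0.429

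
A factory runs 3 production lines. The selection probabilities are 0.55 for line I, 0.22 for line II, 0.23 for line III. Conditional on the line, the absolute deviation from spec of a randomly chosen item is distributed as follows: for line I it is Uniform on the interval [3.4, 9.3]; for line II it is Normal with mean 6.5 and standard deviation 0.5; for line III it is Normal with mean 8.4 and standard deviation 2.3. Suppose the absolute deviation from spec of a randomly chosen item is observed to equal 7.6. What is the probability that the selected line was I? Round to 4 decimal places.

0.6368

Likelihoods f(7.6 | ·): I: 0.169492; II: 0.0709492; III: 0.163272.
Posterior ∝ prior × likelihood. Numerator for I: 0.55·0.169492 = 0.0932203.
Normalizing constant: 0.55·0.169492 + 0.22·0.0709492 + 0.23·0.163272 = 0.146382.
P(I | observation) = 0.0932203 / 0.146382 = 0.636831.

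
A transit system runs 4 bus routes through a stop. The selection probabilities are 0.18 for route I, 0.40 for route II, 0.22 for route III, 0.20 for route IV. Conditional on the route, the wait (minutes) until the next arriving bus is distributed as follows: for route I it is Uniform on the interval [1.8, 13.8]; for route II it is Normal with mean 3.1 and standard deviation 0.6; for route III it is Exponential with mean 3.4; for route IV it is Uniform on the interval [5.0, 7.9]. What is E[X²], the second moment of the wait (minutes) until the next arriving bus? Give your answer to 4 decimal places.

For each component E[X²] = Var + (mean)², giving I: 72.84; II: 9.97; III: 23.12; IV: 42.3033.
Overall E[X²] = 0.18·72.84 + 0.4·9.97 + 0.22·23.12 + 0.2·42.3033 = 30.6463.

30.6463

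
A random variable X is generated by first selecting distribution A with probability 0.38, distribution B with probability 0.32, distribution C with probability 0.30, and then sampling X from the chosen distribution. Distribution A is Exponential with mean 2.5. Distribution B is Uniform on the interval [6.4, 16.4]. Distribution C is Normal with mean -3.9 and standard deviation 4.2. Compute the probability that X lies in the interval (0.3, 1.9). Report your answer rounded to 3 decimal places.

Conditional on each component, P(0.3 < X < 1.9): A: 0.419254; B: 0; C: 0.0750085.
By total probability, P(0.3 < X < 1.9) = 0.38·0.419254 + 0.32·0 + 0.3·0.0750085 = 0.181819.

0.182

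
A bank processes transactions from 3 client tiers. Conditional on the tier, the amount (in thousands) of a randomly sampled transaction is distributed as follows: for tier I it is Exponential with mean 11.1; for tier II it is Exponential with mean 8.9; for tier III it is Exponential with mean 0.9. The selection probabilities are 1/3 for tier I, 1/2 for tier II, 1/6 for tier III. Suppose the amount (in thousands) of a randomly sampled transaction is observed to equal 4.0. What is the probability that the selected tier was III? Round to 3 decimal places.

Likelihoods f(4.0 | ·): I: 0.0628311; II: 0.0716839; III: 0.0130485.
Posterior ∝ prior × likelihood. Numerator for III: 0.166667·0.0130485 = 0.00217475.
Normalizing constant: 0.333333·0.0628311 + 0.5·0.0716839 + 0.166667·0.0130485 = 0.0589604.
P(III | observation) = 0.00217475 / 0.0589604 = 0.0368849.

0.037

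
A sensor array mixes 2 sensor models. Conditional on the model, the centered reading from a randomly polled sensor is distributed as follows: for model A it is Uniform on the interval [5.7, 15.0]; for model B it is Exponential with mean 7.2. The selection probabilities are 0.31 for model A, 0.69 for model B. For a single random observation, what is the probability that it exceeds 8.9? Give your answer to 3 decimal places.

Conditional on each model, P(X > 8.9): A: 0.655914; B: 0.290512.
By total probability, P(X > 8.9) = 0.31·0.655914 + 0.69·0.290512 = 0.403786.

0.404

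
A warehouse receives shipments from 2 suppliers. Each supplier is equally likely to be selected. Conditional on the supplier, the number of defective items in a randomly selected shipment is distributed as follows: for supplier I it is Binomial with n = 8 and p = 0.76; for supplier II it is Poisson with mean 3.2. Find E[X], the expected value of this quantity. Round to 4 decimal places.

4.6400

Component means — I: 6.08; II: 3.2.
E[X] = 0.5·6.08 + 0.5·3.2 = 4.64.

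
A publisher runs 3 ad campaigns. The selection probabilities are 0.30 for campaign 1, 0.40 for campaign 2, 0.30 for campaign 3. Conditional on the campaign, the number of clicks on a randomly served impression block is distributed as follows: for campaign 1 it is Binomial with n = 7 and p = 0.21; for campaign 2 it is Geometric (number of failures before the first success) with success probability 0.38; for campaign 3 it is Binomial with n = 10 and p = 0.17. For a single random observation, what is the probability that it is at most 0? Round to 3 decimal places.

Conditional on each campaign, P(X ≤ 0): 1: 0.192039; 2: 0.38; 3: 0.15516.
By total probability, P(X ≤ 0) = 0.3·0.192039 + 0.4·0.38 + 0.3·0.15516 = 0.25616.

0.256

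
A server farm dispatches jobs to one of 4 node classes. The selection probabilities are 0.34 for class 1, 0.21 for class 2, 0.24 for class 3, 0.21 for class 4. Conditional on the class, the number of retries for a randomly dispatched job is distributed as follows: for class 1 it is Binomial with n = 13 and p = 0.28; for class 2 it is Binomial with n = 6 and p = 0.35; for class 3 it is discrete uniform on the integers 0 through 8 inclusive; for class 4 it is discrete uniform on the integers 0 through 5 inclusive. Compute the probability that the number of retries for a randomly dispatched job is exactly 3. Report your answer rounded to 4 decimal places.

0.1910

Conditional on each class, P(X = 3): 1: 0.235053; 2: 0.235491; 3: 0.111111; 4: 0.166667.
By total probability, P(X = 3) = 0.34·0.235053 + 0.21·0.235491 + 0.24·0.111111 + 0.21·0.166667 = 0.191038.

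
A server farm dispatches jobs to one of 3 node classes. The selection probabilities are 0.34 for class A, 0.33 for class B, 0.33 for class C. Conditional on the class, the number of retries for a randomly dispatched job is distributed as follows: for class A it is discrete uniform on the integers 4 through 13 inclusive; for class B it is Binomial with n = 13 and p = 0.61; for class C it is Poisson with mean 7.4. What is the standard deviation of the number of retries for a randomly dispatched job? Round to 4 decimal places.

2.5437

Per component, A: μ=8.5, E[X²]=80.5; B: μ=7.93, E[X²]=65.9776; C: μ=7.4, E[X²]=62.16.
E[X] = 0.34·8.5 + 0.33·7.93 + 0.33·7.4 = 7.9489.
E[X²] = 0.34·80.5 + 0.33·65.9776 + 0.33·62.16 = 69.6554.
Var(X) = E[X²] − (E[X])² = 69.6554 − 63.185 = 6.4704.
SD(X) = √6.4704 = 2.5437.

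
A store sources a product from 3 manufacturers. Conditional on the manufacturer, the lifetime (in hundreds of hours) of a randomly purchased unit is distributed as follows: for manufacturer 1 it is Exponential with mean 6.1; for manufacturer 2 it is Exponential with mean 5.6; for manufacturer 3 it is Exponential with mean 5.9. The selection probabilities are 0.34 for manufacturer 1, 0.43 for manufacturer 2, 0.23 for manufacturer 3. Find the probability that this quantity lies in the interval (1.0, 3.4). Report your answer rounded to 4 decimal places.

0.2841

Conditional on each manufacturer, P(1.0 < X < 3.4): 1: 0.276088; 2: 0.291559; 3: 0.282104.
By total probability, P(1.0 < X < 3.4) = 0.34·0.276088 + 0.43·0.291559 + 0.23·0.282104 = 0.284124.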